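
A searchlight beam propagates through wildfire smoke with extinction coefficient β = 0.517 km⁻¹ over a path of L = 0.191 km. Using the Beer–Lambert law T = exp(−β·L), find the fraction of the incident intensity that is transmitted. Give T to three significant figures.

τ = β·L = 0.517 × 0.191 = 0.0987.
T = exp(−0.0987) = 0.9060.

0.906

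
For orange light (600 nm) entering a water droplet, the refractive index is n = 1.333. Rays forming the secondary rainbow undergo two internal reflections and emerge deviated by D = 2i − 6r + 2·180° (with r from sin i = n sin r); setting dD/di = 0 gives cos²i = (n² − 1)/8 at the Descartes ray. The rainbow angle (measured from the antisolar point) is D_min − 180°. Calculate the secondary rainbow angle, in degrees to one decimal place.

50.9°

cos²i = (1.77689 − 1)/8 = 0.09711; i = arccos(0.31163) = 71.843°.
sin r = sin 71.843°/1.333 = 0.71283; r = 45.466°.
D_min = 2·71.843° − 6·45.466° + 360° = 230.891°.
Rainbow angle = D_min − 180° = 50.891°.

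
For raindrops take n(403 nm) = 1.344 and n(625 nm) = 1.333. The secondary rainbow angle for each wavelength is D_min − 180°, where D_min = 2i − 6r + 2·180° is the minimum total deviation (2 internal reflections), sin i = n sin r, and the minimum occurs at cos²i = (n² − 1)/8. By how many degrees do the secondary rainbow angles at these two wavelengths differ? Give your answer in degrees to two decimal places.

At 403 nm (n = 1.344): cos²i = 0.10079 → i = 71.490°, r = 44.874°, D_min = 233.733°, rainbow angle = 53.733°.
At 625 nm (n = 1.333): cos²i = 0.09711 → i = 71.843°, r = 45.466°, D_min = 230.891°, rainbow angle = 50.891°.
Angular width = |53.733° − 50.891°| = 2.842°.

2.84°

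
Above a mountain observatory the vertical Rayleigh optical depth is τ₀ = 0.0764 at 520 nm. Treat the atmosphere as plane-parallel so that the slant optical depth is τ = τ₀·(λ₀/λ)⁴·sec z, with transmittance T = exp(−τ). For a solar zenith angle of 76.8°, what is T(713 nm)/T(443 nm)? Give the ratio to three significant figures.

1.72

Airmass: sec 76.8° = 4.3792.
τ(713 nm) = 0.0764 × (520/713)⁴ × 4.3792 = 0.0764 × 0.2829 × 4.3792 = 0.0947.
τ(443 nm) = 0.0764 × (520/443)⁴ × 4.3792 = 0.0764 × 1.8984 × 4.3792 = 0.6352.
T(713)/T(443) = exp(τ_B − τ_A) = exp(0.5405) = 1.7169.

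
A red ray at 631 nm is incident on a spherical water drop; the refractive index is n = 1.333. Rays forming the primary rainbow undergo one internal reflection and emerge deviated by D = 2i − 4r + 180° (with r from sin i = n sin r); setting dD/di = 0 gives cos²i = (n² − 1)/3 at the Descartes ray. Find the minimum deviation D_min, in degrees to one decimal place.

137.9°

cos²i = (1.77689 − 1)/3 = 0.25896; i = arccos(0.50888) = 59.410°.
sin r = sin 59.410°/1.333 = 0.64579; r = 40.225°.
D_min = 2·59.410° − 4·40.225° + 180° = 137.922°.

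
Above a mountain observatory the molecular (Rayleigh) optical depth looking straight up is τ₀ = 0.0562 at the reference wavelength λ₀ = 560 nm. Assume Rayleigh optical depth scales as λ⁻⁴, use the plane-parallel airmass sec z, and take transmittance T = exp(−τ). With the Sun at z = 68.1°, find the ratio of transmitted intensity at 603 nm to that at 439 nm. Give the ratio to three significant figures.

1.33

Airmass: sec 68.1° = 2.6811.
τ(603 nm) = 0.0562 × (560/603)⁴ × 2.6811 = 0.0562 × 0.7438 × 2.6811 = 0.1121.
τ(439 nm) = 0.0562 × (560/439)⁴ × 2.6811 = 0.0562 × 2.6479 × 2.6811 = 0.3990.
T(603)/T(439) = exp(τ_B − τ_A) = exp(0.2869) = 1.3323.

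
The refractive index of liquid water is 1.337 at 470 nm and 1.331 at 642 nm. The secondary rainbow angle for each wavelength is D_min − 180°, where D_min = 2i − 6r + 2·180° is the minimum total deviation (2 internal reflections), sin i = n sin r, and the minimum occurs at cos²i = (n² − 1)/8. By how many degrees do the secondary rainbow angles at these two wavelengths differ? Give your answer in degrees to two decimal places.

1.57°

At 470 nm (n = 1.337): cos²i = 0.09845 → i = 71.714°, r = 45.249°, D_min = 231.934°, rainbow angle = 51.934°.
At 642 nm (n = 1.331): cos²i = 0.09645 → i = 71.907°, r = 45.575°, D_min = 230.365°, rainbow angle = 50.365°.
Angular width = |51.934° − 50.365°| = 1.569°.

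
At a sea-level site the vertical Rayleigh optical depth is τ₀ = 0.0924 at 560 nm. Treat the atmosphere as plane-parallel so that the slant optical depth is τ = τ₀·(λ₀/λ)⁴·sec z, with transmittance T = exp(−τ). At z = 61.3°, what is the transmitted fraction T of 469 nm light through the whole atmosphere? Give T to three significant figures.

0.676

sec 61.3° = 2.0824.
τ = 0.0924 × (560/469)⁴ × 2.0824 = 0.0924 × 2.0326 × 2.0824 = 0.3911.
T = exp(−0.3911) = 0.6763.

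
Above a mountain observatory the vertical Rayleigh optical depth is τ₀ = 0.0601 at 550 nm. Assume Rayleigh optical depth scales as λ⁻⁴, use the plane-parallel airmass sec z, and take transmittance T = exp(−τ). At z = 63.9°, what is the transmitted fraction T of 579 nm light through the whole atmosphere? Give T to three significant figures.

sec 63.9° = 2.2730.
τ = 0.0601 × (550/579)⁴ × 2.2730 = 0.0601 × 0.8142 × 2.2730 = 0.1112.
T = exp(−0.1112) = 0.8947.

0.895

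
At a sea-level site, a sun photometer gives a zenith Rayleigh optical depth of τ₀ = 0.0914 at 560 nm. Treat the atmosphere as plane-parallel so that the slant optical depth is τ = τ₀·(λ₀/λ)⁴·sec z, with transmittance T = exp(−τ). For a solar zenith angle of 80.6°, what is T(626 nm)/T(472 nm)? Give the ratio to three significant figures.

Airmass: sec 80.6° = 6.1227.
τ(626 nm) = 0.0914 × (560/626)⁴ × 6.1227 = 0.0914 × 0.6404 × 6.1227 = 0.3584.
τ(472 nm) = 0.0914 × (560/472)⁴ × 6.1227 = 0.0914 × 1.9815 × 6.1227 = 1.1089.
T(626)/T(472) = exp(τ_B − τ_A) = exp(0.7505) = 2.1180.

2.12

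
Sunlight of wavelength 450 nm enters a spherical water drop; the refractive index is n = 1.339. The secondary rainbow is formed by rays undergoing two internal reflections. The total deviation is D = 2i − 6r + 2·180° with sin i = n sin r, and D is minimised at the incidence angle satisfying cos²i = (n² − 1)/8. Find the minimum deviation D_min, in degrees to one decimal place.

232.5°

cos²i = (1.79292 − 1)/8 = 0.09912; i = arccos(0.31483) = 71.650°.
sin r = sin 71.650°/1.339 = 0.70885; r = 45.141°.
D_min = 2·71.650° − 6·45.141° + 360° = 232.451°.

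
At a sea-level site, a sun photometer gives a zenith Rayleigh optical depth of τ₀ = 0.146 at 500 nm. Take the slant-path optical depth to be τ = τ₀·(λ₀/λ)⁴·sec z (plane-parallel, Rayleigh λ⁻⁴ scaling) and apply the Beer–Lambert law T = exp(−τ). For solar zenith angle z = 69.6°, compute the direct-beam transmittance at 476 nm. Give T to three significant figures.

0.601

sec 69.6° = 2.8688.
τ = 0.146 × (500/476)⁴ × 2.8688 = 0.146 × 1.2175 × 2.8688 = 0.5099.
T = exp(−0.5099) = 0.6005.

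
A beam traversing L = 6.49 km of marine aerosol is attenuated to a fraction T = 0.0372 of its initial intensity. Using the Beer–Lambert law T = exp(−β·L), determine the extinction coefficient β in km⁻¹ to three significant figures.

0.507 km⁻¹

Beer–Lambert: T = exp(−βL) ⇒ β = −ln(T)/L = −ln(0.0372)/6.49 = 3.2914/6.49 = 0.5072 km⁻¹.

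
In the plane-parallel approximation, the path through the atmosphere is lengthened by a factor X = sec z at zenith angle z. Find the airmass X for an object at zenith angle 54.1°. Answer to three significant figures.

X = sec z = 1/cos 54.1° = 1/0.5864 = 1.7054.

1.71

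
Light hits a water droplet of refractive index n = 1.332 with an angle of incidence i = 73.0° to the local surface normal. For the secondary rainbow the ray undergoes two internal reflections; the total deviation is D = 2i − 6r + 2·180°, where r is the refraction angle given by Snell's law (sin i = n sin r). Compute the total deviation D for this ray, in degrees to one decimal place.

230.7°

sin r = sin 73.0° / 1.332 = 0.9563/1.332 = 0.7179; r = 45.89°.
D = 2·73.0° − 6·45.89° + 2·180° = 146.00° − 275.31° + 360° = 230.69°.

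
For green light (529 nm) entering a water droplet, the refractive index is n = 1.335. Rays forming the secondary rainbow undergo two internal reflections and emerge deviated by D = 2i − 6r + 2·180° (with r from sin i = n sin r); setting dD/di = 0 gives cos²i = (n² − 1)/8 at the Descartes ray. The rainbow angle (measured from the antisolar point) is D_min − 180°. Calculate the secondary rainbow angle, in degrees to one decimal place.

51.4°

cos²i = (1.78222 − 1)/8 = 0.09778; i = arccos(0.31269) = 71.778°.
sin r = sin 71.778°/1.335 = 0.71150; r = 45.357°.
D_min = 2·71.778° − 6·45.357° + 360° = 231.414°.
Rainbow angle = D_min − 180° = 51.414°.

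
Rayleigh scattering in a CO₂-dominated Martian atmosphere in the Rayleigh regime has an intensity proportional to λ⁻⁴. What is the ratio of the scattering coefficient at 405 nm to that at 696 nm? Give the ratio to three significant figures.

Rayleigh scattering ∝ λ⁻⁴, so the ratio of coefficients is the inverse fourth power of the wavelength ratio.
σ(405)/σ(696) = (696/405)⁴ = (1.7185)⁴ = 8.722.

8.72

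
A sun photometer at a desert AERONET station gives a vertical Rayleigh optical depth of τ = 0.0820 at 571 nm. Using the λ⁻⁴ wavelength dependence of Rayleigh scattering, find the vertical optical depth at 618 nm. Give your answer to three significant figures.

0.0598

τ(618 nm) = τ(571 nm) × (571/618)⁴ = 0.0820 × (0.9239)⁴ = 0.0820 × 0.7288 = 0.0598.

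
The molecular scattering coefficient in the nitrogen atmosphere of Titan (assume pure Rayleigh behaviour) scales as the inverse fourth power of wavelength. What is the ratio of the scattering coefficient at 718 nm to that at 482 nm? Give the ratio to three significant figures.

Rayleigh scattering ∝ λ⁻⁴, so the ratio of coefficients is the inverse fourth power of the wavelength ratio.
σ(718)/σ(482) = (482/718)⁴ = (0.6713)⁴ = 0.2031.

0.203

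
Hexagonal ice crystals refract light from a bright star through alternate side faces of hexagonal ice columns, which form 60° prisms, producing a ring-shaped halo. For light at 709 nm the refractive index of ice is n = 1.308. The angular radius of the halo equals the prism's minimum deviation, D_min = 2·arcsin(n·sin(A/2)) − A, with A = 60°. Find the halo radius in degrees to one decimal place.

21.7°

n·sin(A/2) = 1.308 × sin 30° = 1.308 × 0.5000 = 0.6540.
D_min = 2·arcsin(0.6540) − 60° = 2 × 40.844° − 60° = 21.688°.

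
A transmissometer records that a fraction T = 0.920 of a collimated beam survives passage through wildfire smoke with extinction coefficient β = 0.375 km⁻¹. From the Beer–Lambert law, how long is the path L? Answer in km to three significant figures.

Beer–Lambert: T = exp(−βL) ⇒ L = −ln(T)/β = −ln(0.920)/0.375 = 0.0834/0.375 = 0.2224 km.

0.222 km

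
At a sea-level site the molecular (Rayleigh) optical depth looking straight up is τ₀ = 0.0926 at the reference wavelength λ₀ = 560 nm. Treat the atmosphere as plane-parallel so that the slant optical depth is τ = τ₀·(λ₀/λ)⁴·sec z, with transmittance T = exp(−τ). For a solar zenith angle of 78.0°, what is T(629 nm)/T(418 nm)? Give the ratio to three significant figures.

3.17

Airmass: sec 78.0° = 4.8097.
τ(629 nm) = 0.0926 × (560/629)⁴ × 4.8097 = 0.0926 × 0.6283 × 4.8097 = 0.2798.
τ(418 nm) = 0.0926 × (560/418)⁴ × 4.8097 = 0.0926 × 3.2214 × 4.8097 = 1.4348.
T(629)/T(418) = exp(τ_B − τ_A) = exp(1.1549) = 3.1738.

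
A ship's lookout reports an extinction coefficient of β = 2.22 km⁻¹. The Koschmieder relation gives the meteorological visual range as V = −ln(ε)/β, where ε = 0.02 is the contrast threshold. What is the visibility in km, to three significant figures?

1.76 km

V = −ln(0.02) / 2.22 = 3.912 / 2.22 = 1.7622 km.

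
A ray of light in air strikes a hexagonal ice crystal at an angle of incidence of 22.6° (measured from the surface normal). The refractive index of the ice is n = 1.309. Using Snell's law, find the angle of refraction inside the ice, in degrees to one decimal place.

17.1°

Snell: sin θ_r = sin θ_i / n = sin 22.6° / 1.309 = 0.3843 / 1.309 = 0.2936.
θ_r = arcsin(0.2936) = 17.07°.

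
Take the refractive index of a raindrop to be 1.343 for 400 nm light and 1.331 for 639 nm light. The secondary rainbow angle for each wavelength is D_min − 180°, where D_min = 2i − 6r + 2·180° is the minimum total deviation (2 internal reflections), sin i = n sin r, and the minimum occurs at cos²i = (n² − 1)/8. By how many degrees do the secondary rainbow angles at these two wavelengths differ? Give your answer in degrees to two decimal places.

At 400 nm (n = 1.343): cos²i = 0.10046 → i = 71.522°, r = 44.928°, D_min = 233.478°, rainbow angle = 53.478°.
At 639 nm (n = 1.331): cos²i = 0.09645 → i = 71.907°, r = 45.575°, D_min = 230.365°, rainbow angle = 50.365°.
Angular width = |53.478° − 50.365°| = 3.113°.

3.11°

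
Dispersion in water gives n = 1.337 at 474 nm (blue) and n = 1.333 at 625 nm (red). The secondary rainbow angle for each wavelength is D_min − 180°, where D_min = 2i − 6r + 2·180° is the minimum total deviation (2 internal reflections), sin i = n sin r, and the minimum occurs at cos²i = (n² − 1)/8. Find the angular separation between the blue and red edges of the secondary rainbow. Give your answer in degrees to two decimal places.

1.04°

At 474 nm (n = 1.337): cos²i = 0.09845 → i = 71.714°, r = 45.249°, D_min = 231.934°, rainbow angle = 51.934°.
At 625 nm (n = 1.333): cos²i = 0.09711 → i = 71.843°, r = 45.466°, D_min = 230.891°, rainbow angle = 50.891°.
Angular width = |51.934° − 50.891°| = 1.043°.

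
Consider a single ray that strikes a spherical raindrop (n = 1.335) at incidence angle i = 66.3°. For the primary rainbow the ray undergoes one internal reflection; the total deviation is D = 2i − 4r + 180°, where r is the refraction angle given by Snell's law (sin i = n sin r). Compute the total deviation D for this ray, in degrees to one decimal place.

139.4°

sin r = sin 66.3° / 1.335 = 0.9157/1.335 = 0.6859; r = 43.31°.
D = 2·66.3° − 4·43.31° + 180° = 132.60° − 173.22° + 180° = 139.38°.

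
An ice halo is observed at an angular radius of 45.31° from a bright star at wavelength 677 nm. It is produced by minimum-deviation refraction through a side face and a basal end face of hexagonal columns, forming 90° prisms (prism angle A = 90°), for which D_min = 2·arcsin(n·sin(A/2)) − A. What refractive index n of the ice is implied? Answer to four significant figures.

Rearranging: n = sin((D_min + A)/2) / sin(A/2).
(D_min + A)/2 = (45.31° + 90°)/2 = 67.655°.
n = sin 67.655° / sin 45° = 0.9249 / 0.7071 = 1.3080.

1.308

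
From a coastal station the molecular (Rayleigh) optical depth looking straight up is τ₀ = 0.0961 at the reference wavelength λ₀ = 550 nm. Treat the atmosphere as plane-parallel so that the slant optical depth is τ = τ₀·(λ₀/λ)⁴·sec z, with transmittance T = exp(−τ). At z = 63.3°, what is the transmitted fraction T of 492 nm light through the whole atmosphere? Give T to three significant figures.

sec 63.3° = 2.2256.
τ = 0.0961 × (550/492)⁴ × 2.2256 = 0.0961 × 1.5617 × 2.2256 = 0.3340.
T = exp(−0.3340) = 0.7160.

0.716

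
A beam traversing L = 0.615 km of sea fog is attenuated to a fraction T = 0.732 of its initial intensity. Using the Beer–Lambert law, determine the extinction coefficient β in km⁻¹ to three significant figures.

Beer–Lambert: T = exp(−βL) ⇒ β = −ln(T)/L = −ln(0.732)/0.615 = 0.3120/0.615 = 0.5073 km⁻¹.

0.507 km⁻¹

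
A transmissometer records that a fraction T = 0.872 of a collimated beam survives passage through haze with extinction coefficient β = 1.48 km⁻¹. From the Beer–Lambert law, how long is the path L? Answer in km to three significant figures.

0.0925 km

Beer–Lambert: T = exp(−βL) ⇒ L = −ln(T)/β = −ln(0.872)/1.48 = 0.1370/1.48 = 0.09254 km.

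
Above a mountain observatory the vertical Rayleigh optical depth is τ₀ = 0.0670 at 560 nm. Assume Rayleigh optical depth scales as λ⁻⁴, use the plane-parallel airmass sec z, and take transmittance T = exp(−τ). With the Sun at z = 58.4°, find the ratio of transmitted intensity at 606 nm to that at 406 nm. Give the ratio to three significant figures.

1.45

Airmass: sec 58.4° = 1.9084.
τ(606 nm) = 0.0670 × (560/606)⁴ × 1.9084 = 0.0670 × 0.7292 × 1.9084 = 0.0932.
τ(406 nm) = 0.0670 × (560/406)⁴ × 1.9084 = 0.0670 × 3.6195 × 1.9084 = 0.4628.
T(606)/T(406) = exp(τ_B − τ_A) = exp(0.3696) = 1.4471.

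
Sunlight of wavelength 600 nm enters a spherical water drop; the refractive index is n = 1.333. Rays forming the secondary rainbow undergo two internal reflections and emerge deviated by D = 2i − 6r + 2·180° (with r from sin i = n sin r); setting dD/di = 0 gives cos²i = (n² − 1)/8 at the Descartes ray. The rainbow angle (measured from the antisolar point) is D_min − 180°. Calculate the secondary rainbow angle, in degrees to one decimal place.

50.9°

cos²i = (1.77689 − 1)/8 = 0.09711; i = arccos(0.31163) = 71.843°.
sin r = sin 71.843°/1.333 = 0.71283; r = 45.466°.
D_min = 2·71.843° − 6·45.466° + 360° = 230.891°.
Rainbow angle = D_min − 180° = 50.891°.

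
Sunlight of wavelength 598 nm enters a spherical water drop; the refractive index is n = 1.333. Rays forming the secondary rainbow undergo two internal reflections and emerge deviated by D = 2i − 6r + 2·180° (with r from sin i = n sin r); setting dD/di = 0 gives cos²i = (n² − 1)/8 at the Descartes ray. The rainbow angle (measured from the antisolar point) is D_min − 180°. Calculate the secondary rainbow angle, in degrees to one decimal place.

cos²i = (1.77689 − 1)/8 = 0.09711; i = arccos(0.31163) = 71.843°.
sin r = sin 71.843°/1.333 = 0.71283; r = 45.466°.
D_min = 2·71.843° − 6·45.466° + 360° = 230.891°.
Rainbow angle = D_min − 180° = 50.891°.

50.9°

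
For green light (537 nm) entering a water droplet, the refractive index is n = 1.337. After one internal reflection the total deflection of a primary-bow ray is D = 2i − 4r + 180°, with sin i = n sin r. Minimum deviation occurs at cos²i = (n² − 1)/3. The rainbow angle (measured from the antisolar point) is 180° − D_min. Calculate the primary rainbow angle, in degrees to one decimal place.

41.5°

cos²i = (1.78757 − 1)/3 = 0.26252; i = arccos(0.51237) = 59.178°.
sin r = sin 59.178°/1.337 = 0.64231; r = 39.964°.
D_min = 2·59.178° − 4·39.964° + 180° = 138.500°.
Rainbow angle = 180° − D_min = 41.500°.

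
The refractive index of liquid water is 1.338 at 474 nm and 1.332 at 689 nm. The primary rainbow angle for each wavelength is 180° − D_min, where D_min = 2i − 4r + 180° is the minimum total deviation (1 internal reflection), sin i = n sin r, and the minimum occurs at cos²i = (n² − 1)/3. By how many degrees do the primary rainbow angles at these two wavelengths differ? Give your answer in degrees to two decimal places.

0.87°

At 474 nm (n = 1.338): cos²i = 0.26341 → i = 59.120°, r = 39.899°, D_min = 138.643°, rainbow angle = 41.357°.
At 689 nm (n = 1.332): cos²i = 0.25807 → i = 59.469°, r = 40.290°, D_min = 137.776°, rainbow angle = 42.224°.
Angular width = |41.357° − 42.224°| = 0.867°.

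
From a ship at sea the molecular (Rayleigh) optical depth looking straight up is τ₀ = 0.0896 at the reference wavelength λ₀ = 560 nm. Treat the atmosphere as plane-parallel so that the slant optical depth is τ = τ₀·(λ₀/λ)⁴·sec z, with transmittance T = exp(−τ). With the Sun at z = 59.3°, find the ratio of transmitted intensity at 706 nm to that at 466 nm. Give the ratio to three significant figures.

1.35

Airmass: sec 59.3° = 1.9587.
τ(706 nm) = 0.0896 × (560/706)⁴ × 1.9587 = 0.0896 × 0.3959 × 1.9587 = 0.0695.
τ(466 nm) = 0.0896 × (560/466)⁴ × 1.9587 = 0.0896 × 2.0855 × 1.9587 = 0.3660.
T(706)/T(466) = exp(τ_B − τ_A) = exp(0.2965) = 1.3452.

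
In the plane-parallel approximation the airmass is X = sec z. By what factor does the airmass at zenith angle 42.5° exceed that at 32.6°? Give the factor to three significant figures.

1.14

X(42.5°)/X(32.6°) = sec 42.5° / sec 32.6° = cos 32.6° / cos 42.5° = 0.8425/0.7373 = 1.1427.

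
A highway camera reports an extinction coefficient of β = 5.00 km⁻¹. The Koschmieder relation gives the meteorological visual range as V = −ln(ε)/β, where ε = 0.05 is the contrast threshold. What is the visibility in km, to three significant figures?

V = −ln(0.05) / 5.00 = 2.996 / 5.00 = 0.5991 km.

0.599 km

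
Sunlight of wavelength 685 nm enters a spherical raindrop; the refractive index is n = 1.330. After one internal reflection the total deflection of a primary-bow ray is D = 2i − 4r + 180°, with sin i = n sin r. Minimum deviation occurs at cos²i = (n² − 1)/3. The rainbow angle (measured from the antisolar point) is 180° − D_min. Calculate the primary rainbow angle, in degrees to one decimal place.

42.5°

cos²i = (1.76890 − 1)/3 = 0.25630; i = arccos(0.50626) = 59.585°.
sin r = sin 59.585°/1.330 = 0.64841; r = 40.422°.
D_min = 2·59.585° − 4·40.422° + 180° = 137.484°.
Rainbow angle = 180° − D_min = 42.516°.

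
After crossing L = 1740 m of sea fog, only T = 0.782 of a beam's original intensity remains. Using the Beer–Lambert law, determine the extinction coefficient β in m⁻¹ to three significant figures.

Beer–Lambert: T = exp(−βL) ⇒ β = −ln(T)/L = −ln(0.782)/1740 = 0.2459/1740 = 0.0001413 m⁻¹.

0.000141 m⁻¹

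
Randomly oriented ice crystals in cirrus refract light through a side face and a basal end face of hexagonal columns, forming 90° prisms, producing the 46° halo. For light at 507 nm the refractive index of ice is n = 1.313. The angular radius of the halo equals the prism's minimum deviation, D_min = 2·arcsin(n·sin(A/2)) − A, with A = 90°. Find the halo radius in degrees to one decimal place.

46.4°

n·sin(A/2) = 1.313 × sin 45° = 1.313 × 0.7071 = 0.9284.
D_min = 2·arcsin(0.9284) − 90° = 2 × 68.192° − 90° = 46.383°.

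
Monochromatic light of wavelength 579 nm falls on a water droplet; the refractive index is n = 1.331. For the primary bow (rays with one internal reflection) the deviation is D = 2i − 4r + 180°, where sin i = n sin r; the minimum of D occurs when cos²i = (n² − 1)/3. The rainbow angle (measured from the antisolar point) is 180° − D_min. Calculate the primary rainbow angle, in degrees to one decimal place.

cos²i = (1.77156 − 1)/3 = 0.25719; i = arccos(0.50714) = 59.527°.
sin r = sin 59.527°/1.331 = 0.64753; r = 40.356°.
D_min = 2·59.527° − 4·40.356° + 180° = 137.630°.
Rainbow angle = 180° − D_min = 42.370°.

42.4°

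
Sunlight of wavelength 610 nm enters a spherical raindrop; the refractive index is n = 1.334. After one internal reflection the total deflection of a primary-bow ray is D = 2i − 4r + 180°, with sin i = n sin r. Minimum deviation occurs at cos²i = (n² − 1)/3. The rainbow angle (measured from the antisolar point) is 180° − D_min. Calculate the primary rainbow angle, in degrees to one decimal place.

41.9°

cos²i = (1.77956 − 1)/3 = 0.25985; i = arccos(0.50976) = 59.352°.
sin r = sin 59.352°/1.334 = 0.64492; r = 40.159°.
D_min = 2·59.352° − 4·40.159° + 180° = 138.067°.
Rainbow angle = 180° − D_min = 41.933°.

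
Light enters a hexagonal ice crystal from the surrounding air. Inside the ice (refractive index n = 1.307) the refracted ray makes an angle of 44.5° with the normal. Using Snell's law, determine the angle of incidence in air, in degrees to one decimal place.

Snell: sin θ_i = n · sin θ_r = 1.307 × sin 44.5° = 1.307 × 0.7009 = 0.9161.
θ_i = arcsin(0.9161) = 66.36°.

66.4°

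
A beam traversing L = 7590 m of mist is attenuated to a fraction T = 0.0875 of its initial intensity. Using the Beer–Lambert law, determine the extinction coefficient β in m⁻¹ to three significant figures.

Beer–Lambert: T = exp(−βL) ⇒ β = −ln(T)/L = −ln(0.0875)/7590 = 2.4361/7590 = 0.000321 m⁻¹.

0.000321 m⁻¹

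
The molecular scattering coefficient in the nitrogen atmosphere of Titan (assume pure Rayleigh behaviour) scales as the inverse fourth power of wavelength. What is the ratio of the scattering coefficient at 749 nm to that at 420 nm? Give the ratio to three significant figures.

Rayleigh scattering ∝ λ⁻⁴, so the ratio of coefficients is the inverse fourth power of the wavelength ratio.
σ(749)/σ(420) = (420/749)⁴ = (0.5607)⁴ = 0.09887.

0.0989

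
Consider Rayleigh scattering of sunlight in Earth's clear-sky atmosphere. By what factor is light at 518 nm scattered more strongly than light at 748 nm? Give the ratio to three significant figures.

4.35

Rayleigh scattering ∝ λ⁻⁴, so the ratio of coefficients is the inverse fourth power of the wavelength ratio.
σ(518)/σ(748) = (748/518)⁴ = (1.4440)⁴ = 4.348.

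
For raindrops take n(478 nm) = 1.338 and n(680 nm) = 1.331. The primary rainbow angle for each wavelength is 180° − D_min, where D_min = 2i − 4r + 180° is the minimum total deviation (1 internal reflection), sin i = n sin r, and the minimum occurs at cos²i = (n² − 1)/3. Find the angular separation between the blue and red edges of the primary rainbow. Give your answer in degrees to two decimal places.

At 478 nm (n = 1.338): cos²i = 0.26341 → i = 59.120°, r = 39.899°, D_min = 138.643°, rainbow angle = 41.357°.
At 680 nm (n = 1.331): cos²i = 0.25719 → i = 59.527°, r = 40.356°, D_min = 137.630°, rainbow angle = 42.370°.
Angular width = |41.357° − 42.370°| = 1.013°.

1.01°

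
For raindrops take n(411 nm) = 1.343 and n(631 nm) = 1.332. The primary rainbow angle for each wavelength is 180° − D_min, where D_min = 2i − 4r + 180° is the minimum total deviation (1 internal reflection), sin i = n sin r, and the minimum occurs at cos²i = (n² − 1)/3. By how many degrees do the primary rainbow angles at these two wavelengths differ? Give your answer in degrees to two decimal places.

1.58°

At 411 nm (n = 1.343): cos²i = 0.26788 → i = 58.830°, r = 39.577°, D_min = 139.354°, rainbow angle = 40.646°.
At 631 nm (n = 1.332): cos²i = 0.25807 → i = 59.469°, r = 40.290°, D_min = 137.776°, rainbow angle = 42.224°.
Angular width = |40.646° − 42.224°| = 1.578°.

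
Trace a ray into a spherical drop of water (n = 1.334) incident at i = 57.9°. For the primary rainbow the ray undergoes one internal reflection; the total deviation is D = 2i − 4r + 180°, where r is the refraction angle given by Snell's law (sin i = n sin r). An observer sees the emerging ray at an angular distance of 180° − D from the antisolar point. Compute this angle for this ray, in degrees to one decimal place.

41.9°

sin r = sin 57.9° / 1.334 = 0.8471/1.334 = 0.6350; r = 39.42°.
D = 2·57.9° − 4·39.42° + 180° = 115.80° − 157.69° + 180° = 138.11°.
Angle from antisolar point = 180° − D = 41.89°.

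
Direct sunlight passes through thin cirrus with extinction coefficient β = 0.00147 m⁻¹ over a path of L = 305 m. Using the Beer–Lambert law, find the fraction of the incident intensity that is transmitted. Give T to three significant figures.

τ = β·L = 0.00147 × 305 = 0.4483.
T = exp(−0.4483) = 0.6387.

0.639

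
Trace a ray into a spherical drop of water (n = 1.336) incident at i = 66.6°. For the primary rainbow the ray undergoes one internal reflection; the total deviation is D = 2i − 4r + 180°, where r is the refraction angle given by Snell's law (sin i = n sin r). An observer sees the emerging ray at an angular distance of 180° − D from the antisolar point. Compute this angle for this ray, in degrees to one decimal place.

40.4°

sin r = sin 66.6° / 1.336 = 0.9178/1.336 = 0.6869; r = 43.39°.
D = 2·66.6° − 4·43.39° + 180° = 133.20° − 173.55° + 180° = 139.65°.
Angle from antisolar point = 180° − D = 40.35°.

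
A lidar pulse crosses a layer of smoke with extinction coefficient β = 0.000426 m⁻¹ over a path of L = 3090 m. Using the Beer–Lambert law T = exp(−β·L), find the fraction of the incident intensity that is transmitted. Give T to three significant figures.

0.268

τ = β·L = 0.000426 × 3090 = 1.3163.
T = exp(−1.3163) = 0.2681.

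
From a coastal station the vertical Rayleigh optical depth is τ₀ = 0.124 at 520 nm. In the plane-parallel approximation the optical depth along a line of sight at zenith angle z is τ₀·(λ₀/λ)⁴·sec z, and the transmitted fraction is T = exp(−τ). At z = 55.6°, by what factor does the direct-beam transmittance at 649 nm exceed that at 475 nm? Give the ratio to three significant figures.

1.25

Airmass: sec 55.6° = 1.7700.
τ(649 nm) = 0.124 × (520/649)⁴ × 1.7700 = 0.124 × 0.4121 × 1.7700 = 0.0905.
τ(475 nm) = 0.124 × (520/475)⁴ × 1.7700 = 0.124 × 1.4363 × 1.7700 = 0.3152.
T(649)/T(475) = exp(τ_B − τ_A) = exp(0.2248) = 1.2520.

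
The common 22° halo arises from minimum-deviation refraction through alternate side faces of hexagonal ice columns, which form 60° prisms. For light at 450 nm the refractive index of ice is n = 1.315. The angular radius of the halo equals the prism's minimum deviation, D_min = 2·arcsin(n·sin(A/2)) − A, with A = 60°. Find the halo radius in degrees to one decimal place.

n·sin(A/2) = 1.315 × sin 30° = 1.315 × 0.5000 = 0.6575.
D_min = 2·arcsin(0.6575) − 60° = 2 × 41.109° − 60° = 22.219°.

22.2°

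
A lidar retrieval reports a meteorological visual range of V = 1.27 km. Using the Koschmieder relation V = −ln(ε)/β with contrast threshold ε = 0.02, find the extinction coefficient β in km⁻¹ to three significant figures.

3.08 km⁻¹

β = −ln(0.02) / V = 3.912 / 1.27 = 3.0803 km⁻¹.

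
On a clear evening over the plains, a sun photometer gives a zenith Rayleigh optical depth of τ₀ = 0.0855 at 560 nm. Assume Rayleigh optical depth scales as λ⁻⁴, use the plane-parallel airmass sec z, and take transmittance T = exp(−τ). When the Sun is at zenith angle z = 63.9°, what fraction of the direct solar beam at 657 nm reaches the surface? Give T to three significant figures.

0.903

sec 63.9° = 2.2730.
τ = 0.0855 × (560/657)⁴ × 2.2730 = 0.0855 × 0.5278 × 2.2730 = 0.1026.
T = exp(−0.1026) = 0.9025.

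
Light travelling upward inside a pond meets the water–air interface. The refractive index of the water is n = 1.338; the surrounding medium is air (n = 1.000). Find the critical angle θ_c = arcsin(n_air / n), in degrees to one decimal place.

sin θ_c = n_air / n = 1.000 / 1.338 = 0.7474.
θ_c = arcsin(0.7474) = 48.36°.

48.4°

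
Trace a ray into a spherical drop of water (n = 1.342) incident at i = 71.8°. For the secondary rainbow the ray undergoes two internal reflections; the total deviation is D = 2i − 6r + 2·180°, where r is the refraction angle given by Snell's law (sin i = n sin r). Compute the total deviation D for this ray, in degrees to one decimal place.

sin r = sin 71.8° / 1.342 = 0.9500/1.342 = 0.7079; r = 45.06°.
D = 2·71.8° − 6·45.06° + 2·180° = 143.60° − 270.38° + 360° = 233.22°.

233.2°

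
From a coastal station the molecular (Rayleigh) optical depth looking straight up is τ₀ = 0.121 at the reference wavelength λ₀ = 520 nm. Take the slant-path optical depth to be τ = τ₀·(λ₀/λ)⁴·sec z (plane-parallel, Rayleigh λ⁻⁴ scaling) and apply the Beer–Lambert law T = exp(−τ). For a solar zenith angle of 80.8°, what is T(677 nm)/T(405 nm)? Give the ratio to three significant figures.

Airmass: sec 80.8° = 6.2546.
τ(677 nm) = 0.121 × (520/677)⁴ × 6.2546 = 0.121 × 0.3481 × 6.2546 = 0.2634.
τ(405 nm) = 0.121 × (520/405)⁴ × 6.2546 = 0.121 × 2.7176 × 6.2546 = 2.0567.
T(677)/T(405) = exp(τ_B − τ_A) = exp(1.7933) = 6.0094.

6.01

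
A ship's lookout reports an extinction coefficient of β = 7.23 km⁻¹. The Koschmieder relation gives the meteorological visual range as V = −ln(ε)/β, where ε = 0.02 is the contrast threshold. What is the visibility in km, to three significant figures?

0.541 km

V = −ln(0.02) / 7.23 = 3.912 / 7.23 = 0.5411 km.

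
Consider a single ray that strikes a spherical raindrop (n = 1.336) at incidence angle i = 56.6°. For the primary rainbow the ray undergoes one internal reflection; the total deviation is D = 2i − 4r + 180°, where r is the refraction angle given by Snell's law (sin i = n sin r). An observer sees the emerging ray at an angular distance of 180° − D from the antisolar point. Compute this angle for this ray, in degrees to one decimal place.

41.5°

sin r = sin 56.6° / 1.336 = 0.8348/1.336 = 0.6249; r = 38.67°.
D = 2·56.6° − 4·38.67° + 180° = 113.20° − 154.70° + 180° = 138.50°.
Angle from antisolar point = 180° − D = 41.50°.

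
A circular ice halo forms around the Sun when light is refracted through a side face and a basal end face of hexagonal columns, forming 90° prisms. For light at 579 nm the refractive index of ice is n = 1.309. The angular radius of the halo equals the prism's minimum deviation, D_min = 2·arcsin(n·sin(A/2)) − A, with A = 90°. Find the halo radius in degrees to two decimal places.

45.52°

n·sin(A/2) = 1.309 × sin 45° = 1.309 × 0.7071 = 0.9256.
D_min = 2·arcsin(0.9256) − 90° = 2 × 67.759° − 90° = 45.519°.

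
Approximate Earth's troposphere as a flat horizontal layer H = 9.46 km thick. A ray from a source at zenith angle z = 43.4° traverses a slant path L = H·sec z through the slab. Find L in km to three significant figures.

sec z = 1/cos 43.4° = 1.3763.
L = 9.46 × 1.3763 = 13.020 km.

13.0 km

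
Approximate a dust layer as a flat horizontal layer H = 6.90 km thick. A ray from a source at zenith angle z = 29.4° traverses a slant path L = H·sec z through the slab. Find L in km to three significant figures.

7.92 km

sec z = 1/cos 29.4° = 1.1478.
L = 6.90 × 1.1478 = 7.920 km.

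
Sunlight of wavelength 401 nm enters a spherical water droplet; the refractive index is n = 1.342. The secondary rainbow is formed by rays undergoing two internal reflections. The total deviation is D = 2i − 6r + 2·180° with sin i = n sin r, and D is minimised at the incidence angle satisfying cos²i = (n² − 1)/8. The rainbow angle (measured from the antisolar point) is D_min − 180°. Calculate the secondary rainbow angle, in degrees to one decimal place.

53.2°

cos²i = (1.80096 − 1)/8 = 0.10012; i = arccos(0.31642) = 71.554°.
sin r = sin 71.554°/1.342 = 0.70687; r = 44.981°.
D_min = 2·71.554° − 6·44.981° + 360° = 233.222°.
Rainbow angle = D_min − 180° = 53.222°.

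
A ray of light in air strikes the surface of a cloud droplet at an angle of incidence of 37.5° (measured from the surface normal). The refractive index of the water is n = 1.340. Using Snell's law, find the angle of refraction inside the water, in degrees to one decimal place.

27.0°

Snell: sin θ_r = sin θ_i / n = sin 37.5° / 1.340 = 0.6088 / 1.340 = 0.4543.
θ_r = arcsin(0.4543) = 27.02°.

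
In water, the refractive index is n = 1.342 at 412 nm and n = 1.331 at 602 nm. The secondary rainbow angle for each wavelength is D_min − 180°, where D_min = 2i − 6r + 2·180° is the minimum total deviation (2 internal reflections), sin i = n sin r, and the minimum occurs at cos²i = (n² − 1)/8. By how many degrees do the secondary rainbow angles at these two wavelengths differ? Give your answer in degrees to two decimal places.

At 412 nm (n = 1.342): cos²i = 0.10012 → i = 71.554°, r = 44.981°, D_min = 233.222°, rainbow angle = 53.222°.
At 602 nm (n = 1.331): cos²i = 0.09645 → i = 71.907°, r = 45.575°, D_min = 230.365°, rainbow angle = 50.365°.
Angular width = |53.222° − 50.365°| = 2.857°.

2.86°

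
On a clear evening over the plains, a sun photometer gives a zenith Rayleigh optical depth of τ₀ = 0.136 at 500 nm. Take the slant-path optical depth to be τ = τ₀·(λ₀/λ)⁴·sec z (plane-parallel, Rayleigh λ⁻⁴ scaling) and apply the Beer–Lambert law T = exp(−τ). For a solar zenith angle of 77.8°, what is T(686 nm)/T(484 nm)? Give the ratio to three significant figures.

1.74

Airmass: sec 77.8° = 4.7321.
τ(686 nm) = 0.136 × (500/686)⁴ × 4.7321 = 0.136 × 0.2822 × 4.7321 = 0.1816.
τ(484 nm) = 0.136 × (500/484)⁴ × 4.7321 = 0.136 × 1.1389 × 4.7321 = 0.7330.
T(686)/T(484) = exp(τ_B − τ_A) = exp(0.5513) = 1.7356.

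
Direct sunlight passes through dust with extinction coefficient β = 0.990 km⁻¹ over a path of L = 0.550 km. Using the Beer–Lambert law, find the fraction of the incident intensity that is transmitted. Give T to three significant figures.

τ = β·L = 0.990 × 0.550 = 0.5445.
T = exp(−0.5445) = 0.5801.

0.580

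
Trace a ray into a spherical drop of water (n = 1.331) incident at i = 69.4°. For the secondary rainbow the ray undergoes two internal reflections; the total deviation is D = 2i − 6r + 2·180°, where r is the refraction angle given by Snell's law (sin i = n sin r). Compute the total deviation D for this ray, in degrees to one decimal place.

230.7°

sin r = sin 69.4° / 1.331 = 0.9361/1.331 = 0.7033; r = 44.69°.
D = 2·69.4° − 6·44.69° + 2·180° = 138.80° − 268.14° + 360° = 230.66°.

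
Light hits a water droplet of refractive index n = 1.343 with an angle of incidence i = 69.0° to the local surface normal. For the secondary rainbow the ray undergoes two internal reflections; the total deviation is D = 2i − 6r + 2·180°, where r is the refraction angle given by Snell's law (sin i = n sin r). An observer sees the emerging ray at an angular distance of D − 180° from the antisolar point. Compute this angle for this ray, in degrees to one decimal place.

sin r = sin 69.0° / 1.343 = 0.9336/1.343 = 0.6951; r = 44.04°.
D = 2·69.0° − 6·44.04° + 2·180° = 138.00° − 264.23° + 360° = 233.77°.
Angle from antisolar point = D − 180° = 53.77°.

53.8°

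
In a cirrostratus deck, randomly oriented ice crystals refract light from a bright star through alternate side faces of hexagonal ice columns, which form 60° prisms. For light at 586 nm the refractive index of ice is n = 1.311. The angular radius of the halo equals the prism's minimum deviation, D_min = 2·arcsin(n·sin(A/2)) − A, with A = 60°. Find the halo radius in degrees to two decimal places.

n·sin(A/2) = 1.311 × sin 30° = 1.311 × 0.5000 = 0.6555.
D_min = 2·arcsin(0.6555) − 60° = 2 × 40.958° − 60° = 21.915°.

21.92°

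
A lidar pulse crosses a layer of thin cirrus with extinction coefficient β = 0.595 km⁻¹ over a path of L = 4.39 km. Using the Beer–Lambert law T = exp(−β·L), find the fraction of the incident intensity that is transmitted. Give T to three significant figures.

0.0734

τ = β·L = 0.595 × 4.39 = 2.6120.
T = exp(−2.6120) = 0.0734.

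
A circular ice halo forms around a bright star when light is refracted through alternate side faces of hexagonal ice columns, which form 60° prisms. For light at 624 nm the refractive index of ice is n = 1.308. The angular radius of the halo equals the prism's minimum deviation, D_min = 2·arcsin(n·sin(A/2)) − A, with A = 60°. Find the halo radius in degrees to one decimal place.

n·sin(A/2) = 1.308 × sin 30° = 1.308 × 0.5000 = 0.6540.
D_min = 2·arcsin(0.6540) − 60° = 2 × 40.844° − 60° = 21.688°.

21.7°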